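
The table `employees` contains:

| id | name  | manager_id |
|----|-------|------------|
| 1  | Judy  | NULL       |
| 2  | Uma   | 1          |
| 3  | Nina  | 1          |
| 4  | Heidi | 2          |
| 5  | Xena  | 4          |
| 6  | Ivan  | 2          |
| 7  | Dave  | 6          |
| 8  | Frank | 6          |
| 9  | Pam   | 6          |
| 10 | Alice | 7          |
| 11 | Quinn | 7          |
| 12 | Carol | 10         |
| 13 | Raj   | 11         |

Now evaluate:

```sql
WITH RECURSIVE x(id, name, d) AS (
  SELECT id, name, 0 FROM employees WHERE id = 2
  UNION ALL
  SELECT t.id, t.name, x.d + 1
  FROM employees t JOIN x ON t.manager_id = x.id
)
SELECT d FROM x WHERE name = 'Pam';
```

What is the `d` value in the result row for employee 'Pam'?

2

Base: id=2 (Uma) at d 0.
Iteration 1: rows with manager_id in {2} -> Heidi (id 4, d 1), Ivan (id 6, d 1).
Iteration 2: rows with manager_id in {4,6} -> Xena (id 5, d 2), Dave (id 7, d 2), Frank (id 8, d 2), Pam (id 9, d 2).
Iteration 3: rows with manager_id in {5,7,8,9} -> Alice (id 10, d 3), Quinn (id 11, d 3).
Iteration 4: rows with manager_id in {10,11} -> Carol (id 12, d 4), Raj (id 13, d 4).
Iteration 5: no rows with manager_id in {12,13}; recursion stops.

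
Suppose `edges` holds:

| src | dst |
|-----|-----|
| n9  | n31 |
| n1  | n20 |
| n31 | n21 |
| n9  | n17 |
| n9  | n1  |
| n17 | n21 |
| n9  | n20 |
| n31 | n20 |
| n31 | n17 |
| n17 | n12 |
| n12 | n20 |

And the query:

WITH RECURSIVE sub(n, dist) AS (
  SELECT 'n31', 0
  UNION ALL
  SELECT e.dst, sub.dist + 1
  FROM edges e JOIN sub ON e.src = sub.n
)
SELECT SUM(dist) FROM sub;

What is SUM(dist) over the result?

10

Base: (n31, dist=0).
Iteration 1: edges from {n31} -> (n17, dist=1), (n20, dist=1), (n21, dist=1).
Iteration 2: edges from {n17,n20,n21} -> (n12, dist=2), (n21, dist=2).
Iteration 3: edges from {n12,n21} -> (n20, dist=3).
Iteration 4: no outgoing edges from {n20}; recursion stops.
SUM(dist) = 0 + 1 + 1 + 1 + 2 + 2 + 3 = 10.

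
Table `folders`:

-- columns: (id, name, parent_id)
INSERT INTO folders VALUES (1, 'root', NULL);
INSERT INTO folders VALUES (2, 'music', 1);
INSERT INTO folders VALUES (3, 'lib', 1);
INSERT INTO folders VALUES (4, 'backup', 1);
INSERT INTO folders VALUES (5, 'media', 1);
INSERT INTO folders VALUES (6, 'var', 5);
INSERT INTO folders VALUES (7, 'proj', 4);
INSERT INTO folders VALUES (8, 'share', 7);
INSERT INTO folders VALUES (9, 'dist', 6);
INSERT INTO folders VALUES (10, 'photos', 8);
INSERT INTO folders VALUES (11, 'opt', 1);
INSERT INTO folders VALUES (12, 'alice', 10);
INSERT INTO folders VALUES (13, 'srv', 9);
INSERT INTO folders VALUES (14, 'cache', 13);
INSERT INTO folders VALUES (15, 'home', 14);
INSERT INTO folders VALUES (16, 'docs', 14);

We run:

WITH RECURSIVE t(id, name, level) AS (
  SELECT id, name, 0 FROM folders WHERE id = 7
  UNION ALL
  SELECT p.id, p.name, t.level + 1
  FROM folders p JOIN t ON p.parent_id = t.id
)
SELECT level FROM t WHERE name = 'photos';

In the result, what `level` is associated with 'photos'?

2

Base: id=7 (proj) at level 0.
Iteration 1: rows with parent_id in {7} -> share (id 8, level 1).
Iteration 2: rows with parent_id in {8} -> photos (id 10, level 2).
Iteration 3: rows with parent_id in {10} -> alice (id 12, level 3).
Iteration 4: no rows with parent_id in {12}; recursion stops.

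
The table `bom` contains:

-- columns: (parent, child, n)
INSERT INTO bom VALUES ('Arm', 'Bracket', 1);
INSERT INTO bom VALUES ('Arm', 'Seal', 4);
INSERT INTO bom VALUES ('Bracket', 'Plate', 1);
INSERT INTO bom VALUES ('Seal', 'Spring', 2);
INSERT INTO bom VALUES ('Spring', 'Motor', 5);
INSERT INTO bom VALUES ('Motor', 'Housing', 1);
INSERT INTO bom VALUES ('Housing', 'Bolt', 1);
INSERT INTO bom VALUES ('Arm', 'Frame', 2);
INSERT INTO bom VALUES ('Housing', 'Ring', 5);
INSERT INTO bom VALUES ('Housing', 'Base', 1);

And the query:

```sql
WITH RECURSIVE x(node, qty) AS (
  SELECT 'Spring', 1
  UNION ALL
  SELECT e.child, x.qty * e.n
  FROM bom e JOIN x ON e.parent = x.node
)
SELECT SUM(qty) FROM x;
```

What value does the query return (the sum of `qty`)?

Base: (Spring, qty=1).
Iteration 1: components of {Spring} -> Motor = 1*5 = 5.
Iteration 2: components of {Motor} -> Housing = 5*1 = 5.
Iteration 3: components of {Housing} -> Base = 5*1 = 5, Bolt = 5*1 = 5, Ring = 5*5 = 25.
Iteration 4: no further components; recursion stops.
SUM(qty) = 1 + 5 + 5 + 5 + 25 + 5 = 46.

46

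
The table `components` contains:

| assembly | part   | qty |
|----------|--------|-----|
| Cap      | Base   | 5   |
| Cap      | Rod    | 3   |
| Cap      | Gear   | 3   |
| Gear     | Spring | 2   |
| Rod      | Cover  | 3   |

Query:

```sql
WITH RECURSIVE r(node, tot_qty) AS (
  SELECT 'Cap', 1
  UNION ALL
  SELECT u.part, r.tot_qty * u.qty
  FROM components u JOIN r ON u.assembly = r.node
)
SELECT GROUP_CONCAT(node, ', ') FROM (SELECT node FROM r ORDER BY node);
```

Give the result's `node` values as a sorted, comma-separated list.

Base, Cap, Cover, Gear, Rod, Spring

Base: (Cap, tot_qty=1).
Iteration 1: components of {Cap} -> Base = 1*5 = 5, Gear = 1*3 = 3, Rod = 1*3 = 3.
Iteration 2: components of {Base,Gear,Rod} -> Cover = 3*3 = 9, Spring = 3*2 = 6.
Iteration 3: no further components; recursion stops.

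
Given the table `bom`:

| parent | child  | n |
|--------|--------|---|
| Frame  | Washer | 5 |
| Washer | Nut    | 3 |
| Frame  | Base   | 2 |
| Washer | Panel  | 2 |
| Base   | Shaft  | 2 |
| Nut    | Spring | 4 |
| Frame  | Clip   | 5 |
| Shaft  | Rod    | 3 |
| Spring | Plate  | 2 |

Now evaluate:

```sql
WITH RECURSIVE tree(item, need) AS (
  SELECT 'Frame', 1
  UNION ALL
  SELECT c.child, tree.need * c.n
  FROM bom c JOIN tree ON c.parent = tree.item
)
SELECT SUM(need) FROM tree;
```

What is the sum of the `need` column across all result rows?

Base: (Frame, need=1).
Iteration 1: components of {Frame} -> Base = 1*2 = 2, Clip = 1*5 = 5, Washer = 1*5 = 5.
Iteration 2: components of {Base,Clip,Washer} -> Nut = 5*3 = 15, Panel = 5*2 = 10, Shaft = 2*2 = 4.
Iteration 3: components of {Nut,Panel,Shaft} -> Rod = 4*3 = 12, Spring = 15*4 = 60.
Iteration 4: components of {Rod,Spring} -> Plate = 60*2 = 120.
Iteration 5: no further components; recursion stops.
SUM(need) = 1 + 5 + 2 + 5 + 15 + 10 + 4 + 60 + 12 + 120 = 234.

234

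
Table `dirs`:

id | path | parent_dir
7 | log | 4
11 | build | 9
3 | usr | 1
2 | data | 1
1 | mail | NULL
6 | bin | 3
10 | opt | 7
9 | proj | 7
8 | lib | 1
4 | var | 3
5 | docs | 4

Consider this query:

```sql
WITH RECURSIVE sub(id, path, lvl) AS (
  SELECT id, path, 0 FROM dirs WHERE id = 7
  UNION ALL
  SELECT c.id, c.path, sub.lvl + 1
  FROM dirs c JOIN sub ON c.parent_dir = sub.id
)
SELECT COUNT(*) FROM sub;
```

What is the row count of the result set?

4

Base: id=7 (log) at lvl 0.
Iteration 1: rows with parent_dir in {7} -> proj (id 9, lvl 1), opt (id 10, lvl 1).
Iteration 2: rows with parent_dir in {9,10} -> build (id 11, lvl 2).
Iteration 3: no rows with parent_dir in {11}; recursion stops.
Total rows emitted: 4.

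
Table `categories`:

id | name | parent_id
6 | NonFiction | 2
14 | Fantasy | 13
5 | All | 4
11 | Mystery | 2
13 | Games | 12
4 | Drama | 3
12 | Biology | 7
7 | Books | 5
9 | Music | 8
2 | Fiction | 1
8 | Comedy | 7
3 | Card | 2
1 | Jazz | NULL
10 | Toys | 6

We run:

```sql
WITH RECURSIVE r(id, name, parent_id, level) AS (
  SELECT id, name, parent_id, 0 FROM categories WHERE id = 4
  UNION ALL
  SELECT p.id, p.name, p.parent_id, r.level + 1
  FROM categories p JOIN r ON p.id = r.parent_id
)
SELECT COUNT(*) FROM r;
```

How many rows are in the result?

Base: id=4 (Drama), parent_id=3, level 0.
Iteration 1: join on id=3 -> Card (id 3, parent_id=2, level 1).
Iteration 2: join on id=2 -> Fiction (id 2, parent_id=1, level 2).
Iteration 3: join on id=1 -> Jazz (id 1, parent_id=NULL, level 3).
Iteration 4: parent_id is NULL; no match; recursion stops.
Total rows emitted: 4.

4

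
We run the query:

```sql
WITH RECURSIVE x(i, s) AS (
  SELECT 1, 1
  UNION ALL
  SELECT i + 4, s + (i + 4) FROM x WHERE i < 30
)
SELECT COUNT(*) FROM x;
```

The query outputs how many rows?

9

Base: i=1, s=1.
Iteration 1: 1 < 30 holds -> i = 1 + 4 = 5, s = 1 + 5 = 6.
Iteration 2: 5 < 30 holds -> i = 5 + 4 = 9, s = 6 + 9 = 15.
Iteration 3: 9 < 30 holds -> i = 9 + 4 = 13, s = 15 + 13 = 28.
Iteration 4: 13 < 30 holds -> i = 13 + 4 = 17, s = 28 + 17 = 45.
Iteration 5: 17 < 30 holds -> i = 17 + 4 = 21, s = 45 + 21 = 66.
Iteration 6: 21 < 30 holds -> i = 21 + 4 = 25, s = 66 + 25 = 91.
Iteration 7: 25 < 30 holds -> i = 25 + 4 = 29, s = 91 + 29 = 120.
Iteration 8: 29 < 30 holds -> i = 29 + 4 = 33, s = 120 + 33 = 153.
Iteration 9: 33 < 30 fails; recursion stops.
Total rows emitted: 9.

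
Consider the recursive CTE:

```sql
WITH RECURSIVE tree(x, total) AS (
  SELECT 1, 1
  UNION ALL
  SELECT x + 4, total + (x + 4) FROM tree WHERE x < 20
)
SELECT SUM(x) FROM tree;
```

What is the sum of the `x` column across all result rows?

66

Base: x=1, total=1.
Iteration 1: 1 < 20 holds -> x = 1 + 4 = 5, total = 1 + 5 = 6.
Iteration 2: 5 < 20 holds -> x = 5 + 4 = 9, total = 6 + 9 = 15.
Iteration 3: 9 < 20 holds -> x = 9 + 4 = 13, total = 15 + 13 = 28.
Iteration 4: 13 < 20 holds -> x = 13 + 4 = 17, total = 28 + 17 = 45.
Iteration 5: 17 < 20 holds -> x = 17 + 4 = 21, total = 45 + 21 = 66.
Iteration 6: 21 < 20 fails; recursion stops.
SUM(x) = 1 + 5 + 9 + 13 + 17 + 21 = 66.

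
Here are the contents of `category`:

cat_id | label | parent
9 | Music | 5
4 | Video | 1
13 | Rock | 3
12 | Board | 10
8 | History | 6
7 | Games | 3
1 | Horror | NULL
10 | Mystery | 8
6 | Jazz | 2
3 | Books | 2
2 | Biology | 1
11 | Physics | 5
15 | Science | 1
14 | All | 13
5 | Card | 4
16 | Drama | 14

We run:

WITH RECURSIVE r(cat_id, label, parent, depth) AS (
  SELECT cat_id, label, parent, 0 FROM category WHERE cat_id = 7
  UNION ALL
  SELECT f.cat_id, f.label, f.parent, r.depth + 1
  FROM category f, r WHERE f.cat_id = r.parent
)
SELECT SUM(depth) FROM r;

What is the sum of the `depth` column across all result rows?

6

Base: cat_id=7 (Games), parent=3, depth 0.
Iteration 1: join on cat_id=3 -> Books (id 3, parent=2, depth 1).
Iteration 2: join on cat_id=2 -> Biology (id 2, parent=1, depth 2).
Iteration 3: join on cat_id=1 -> Horror (id 1, parent=NULL, depth 3).
Iteration 4: parent is NULL; no match; recursion stops.
SUM(depth) = 0 + 1 + 2 + 3 = 6.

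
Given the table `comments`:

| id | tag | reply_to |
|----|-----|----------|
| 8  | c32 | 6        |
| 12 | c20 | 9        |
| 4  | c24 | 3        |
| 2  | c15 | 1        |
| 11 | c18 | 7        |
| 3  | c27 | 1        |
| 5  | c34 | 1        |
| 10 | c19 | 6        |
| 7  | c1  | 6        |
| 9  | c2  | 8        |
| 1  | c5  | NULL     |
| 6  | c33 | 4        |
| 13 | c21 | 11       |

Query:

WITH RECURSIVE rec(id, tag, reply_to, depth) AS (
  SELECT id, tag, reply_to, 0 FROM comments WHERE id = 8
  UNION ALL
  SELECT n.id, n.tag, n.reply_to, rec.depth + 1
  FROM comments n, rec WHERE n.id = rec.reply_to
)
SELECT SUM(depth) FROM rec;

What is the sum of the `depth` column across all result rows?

10

Base: id=8 (c32), reply_to=6, depth 0.
Iteration 1: join on id=6 -> c33 (id 6, reply_to=4, depth 1).
Iteration 2: join on id=4 -> c24 (id 4, reply_to=3, depth 2).
Iteration 3: join on id=3 -> c27 (id 3, reply_to=1, depth 3).
Iteration 4: join on id=1 -> c5 (id 1, reply_to=NULL, depth 4).
Iteration 5: reply_to is NULL; no match; recursion stops.
SUM(depth) = 0 + 1 + 2 + 3 + 4 = 10.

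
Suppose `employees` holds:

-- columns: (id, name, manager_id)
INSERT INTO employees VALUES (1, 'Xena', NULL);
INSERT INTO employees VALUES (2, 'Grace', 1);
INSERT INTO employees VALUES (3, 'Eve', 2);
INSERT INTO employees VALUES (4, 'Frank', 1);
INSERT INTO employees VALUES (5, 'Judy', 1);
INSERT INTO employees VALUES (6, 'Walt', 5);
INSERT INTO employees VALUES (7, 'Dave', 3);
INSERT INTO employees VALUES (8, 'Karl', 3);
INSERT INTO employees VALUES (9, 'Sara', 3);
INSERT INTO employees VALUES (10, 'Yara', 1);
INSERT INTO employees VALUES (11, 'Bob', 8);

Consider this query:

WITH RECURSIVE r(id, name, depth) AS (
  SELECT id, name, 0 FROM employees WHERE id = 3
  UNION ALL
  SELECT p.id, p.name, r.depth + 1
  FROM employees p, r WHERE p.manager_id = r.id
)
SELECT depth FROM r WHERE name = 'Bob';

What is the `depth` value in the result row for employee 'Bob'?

Base: id=3 (Eve) at depth 0.
Iteration 1: rows with manager_id in {3} -> Dave (id 7, depth 1), Karl (id 8, depth 1), Sara (id 9, depth 1).
Iteration 2: rows with manager_id in {7,8,9} -> Bob (id 11, depth 2).
Iteration 3: no rows with manager_id in {11}; recursion stops.

2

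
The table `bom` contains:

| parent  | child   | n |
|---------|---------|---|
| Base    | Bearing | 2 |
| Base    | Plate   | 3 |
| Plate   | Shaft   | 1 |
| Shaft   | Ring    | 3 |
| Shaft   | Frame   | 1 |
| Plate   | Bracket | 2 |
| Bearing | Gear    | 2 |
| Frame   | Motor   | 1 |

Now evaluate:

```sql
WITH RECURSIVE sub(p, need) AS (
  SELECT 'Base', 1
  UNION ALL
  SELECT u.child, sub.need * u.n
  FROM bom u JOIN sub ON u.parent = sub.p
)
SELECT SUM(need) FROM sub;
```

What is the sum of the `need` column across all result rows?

34

Base: (Base, need=1).
Iteration 1: components of {Base} -> Bearing = 1*2 = 2, Plate = 1*3 = 3.
Iteration 2: components of {Bearing,Plate} -> Bracket = 3*2 = 6, Gear = 2*2 = 4, Shaft = 3*1 = 3.
Iteration 3: components of {Bracket,Gear,Shaft} -> Frame = 3*1 = 3, Ring = 3*3 = 9.
Iteration 4: components of {Frame,Ring} -> Motor = 3*1 = 3.
Iteration 5: no further components; recursion stops.
SUM(need) = 1 + 2 + 3 + 4 + 3 + 6 + 9 + 3 + 3 = 34.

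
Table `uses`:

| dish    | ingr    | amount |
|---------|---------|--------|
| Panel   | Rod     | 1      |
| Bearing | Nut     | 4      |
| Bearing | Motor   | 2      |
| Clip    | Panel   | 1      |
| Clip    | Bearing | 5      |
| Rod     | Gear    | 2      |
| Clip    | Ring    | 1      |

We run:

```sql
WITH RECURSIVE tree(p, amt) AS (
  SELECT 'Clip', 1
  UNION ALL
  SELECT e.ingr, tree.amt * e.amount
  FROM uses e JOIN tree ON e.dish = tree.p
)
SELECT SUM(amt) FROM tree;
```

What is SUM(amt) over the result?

41

Base: (Clip, amt=1).
Iteration 1: components of {Clip} -> Bearing = 1*5 = 5, Panel = 1*1 = 1, Ring = 1*1 = 1.
Iteration 2: components of {Bearing,Panel,Ring} -> Motor = 5*2 = 10, Nut = 5*4 = 20, Rod = 1*1 = 1.
Iteration 3: components of {Motor,Nut,Rod} -> Gear = 1*2 = 2.
Iteration 4: no further components; recursion stops.
SUM(amt) = 1 + 5 + 1 + 1 + 20 + 10 + 1 + 2 = 41.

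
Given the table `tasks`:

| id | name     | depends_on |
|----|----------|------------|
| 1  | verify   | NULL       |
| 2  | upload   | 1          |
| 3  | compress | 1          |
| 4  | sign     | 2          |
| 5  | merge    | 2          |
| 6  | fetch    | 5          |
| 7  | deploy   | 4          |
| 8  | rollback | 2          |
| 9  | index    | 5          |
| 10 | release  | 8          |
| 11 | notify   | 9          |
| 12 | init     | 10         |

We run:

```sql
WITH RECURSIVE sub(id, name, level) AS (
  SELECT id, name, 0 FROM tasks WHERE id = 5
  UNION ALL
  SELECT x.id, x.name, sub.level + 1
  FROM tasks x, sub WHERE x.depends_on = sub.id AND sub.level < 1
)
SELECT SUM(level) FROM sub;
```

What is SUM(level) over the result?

2

Base: id=5 (merge) at level 0.
Iteration 1: rows with depends_on in {5} -> fetch (id 6, level 1), index (id 9, level 1).
Iteration 2: level < 1 fails for all current rows; recursion stops.
SUM(level) = 0 + 1 + 1 = 2.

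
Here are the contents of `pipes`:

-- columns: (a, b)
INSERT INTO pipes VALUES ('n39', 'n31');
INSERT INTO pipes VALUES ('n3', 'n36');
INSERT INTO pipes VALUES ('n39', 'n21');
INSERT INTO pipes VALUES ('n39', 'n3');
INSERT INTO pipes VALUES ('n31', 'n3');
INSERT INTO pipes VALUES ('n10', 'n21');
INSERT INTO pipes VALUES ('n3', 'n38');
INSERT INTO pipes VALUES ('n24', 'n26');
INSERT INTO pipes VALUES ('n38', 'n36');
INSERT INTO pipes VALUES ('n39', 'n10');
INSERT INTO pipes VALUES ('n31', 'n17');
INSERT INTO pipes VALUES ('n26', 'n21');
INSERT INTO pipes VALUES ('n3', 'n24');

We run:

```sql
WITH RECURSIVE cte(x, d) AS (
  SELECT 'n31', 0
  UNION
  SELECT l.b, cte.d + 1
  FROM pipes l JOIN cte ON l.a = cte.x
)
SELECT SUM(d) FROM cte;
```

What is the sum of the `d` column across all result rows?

Base: (n31, d=0).
Iteration 1: edges from {n31} -> (n17, d=1), (n3, d=1).
Iteration 2: edges from {n17,n3} -> (n24, d=2), (n36, d=2), (n38, d=2).
Iteration 3: edges from {n24,n36,n38} -> (n26, d=3), (n36, d=3).
Iteration 4: edges from {n26,n36} -> (n21, d=4).
Iteration 5: no outgoing edges from {n21}; recursion stops.
SUM(d) = 0 + 1 + 1 + 2 + 2 + 2 + 3 + 3 + 4 = 18.

18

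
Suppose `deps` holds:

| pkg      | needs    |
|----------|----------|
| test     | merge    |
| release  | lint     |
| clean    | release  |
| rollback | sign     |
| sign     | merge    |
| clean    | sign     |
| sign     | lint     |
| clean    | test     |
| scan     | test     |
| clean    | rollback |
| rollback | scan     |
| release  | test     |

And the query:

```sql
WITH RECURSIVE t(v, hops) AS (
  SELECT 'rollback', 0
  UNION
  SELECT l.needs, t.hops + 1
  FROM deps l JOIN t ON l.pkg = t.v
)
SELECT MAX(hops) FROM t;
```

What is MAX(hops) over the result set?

Base: (rollback, hops=0).
Iteration 1: edges from {rollback} -> (scan, hops=1), (sign, hops=1).
Iteration 2: edges from {scan,sign} -> (lint, hops=2), (merge, hops=2), (test, hops=2).
Iteration 3: edges from {lint,merge,test} -> (merge, hops=3).
Iteration 4: no outgoing edges from {merge}; recursion stops.
hops values: 0, 1, 1, 2, 2, 2, 3; the maximum is 3.

3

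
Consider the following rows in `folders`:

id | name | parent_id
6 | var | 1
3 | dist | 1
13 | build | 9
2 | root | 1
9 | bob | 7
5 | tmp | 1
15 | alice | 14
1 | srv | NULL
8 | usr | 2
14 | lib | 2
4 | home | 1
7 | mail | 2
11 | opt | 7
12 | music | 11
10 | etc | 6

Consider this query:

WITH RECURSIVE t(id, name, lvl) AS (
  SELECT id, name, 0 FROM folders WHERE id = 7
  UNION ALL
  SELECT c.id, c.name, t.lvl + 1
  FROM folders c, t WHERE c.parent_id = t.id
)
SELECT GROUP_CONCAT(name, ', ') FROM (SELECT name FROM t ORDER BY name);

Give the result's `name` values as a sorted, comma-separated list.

bob, build, mail, music, opt

Base: id=7 (mail) at lvl 0.
Iteration 1: rows with parent_id in {7} -> bob (id 9, lvl 1), opt (id 11, lvl 1).
Iteration 2: rows with parent_id in {9,11} -> music (id 12, lvl 2), build (id 13, lvl 2).
Iteration 3: no rows with parent_id in {12,13}; recursion stops.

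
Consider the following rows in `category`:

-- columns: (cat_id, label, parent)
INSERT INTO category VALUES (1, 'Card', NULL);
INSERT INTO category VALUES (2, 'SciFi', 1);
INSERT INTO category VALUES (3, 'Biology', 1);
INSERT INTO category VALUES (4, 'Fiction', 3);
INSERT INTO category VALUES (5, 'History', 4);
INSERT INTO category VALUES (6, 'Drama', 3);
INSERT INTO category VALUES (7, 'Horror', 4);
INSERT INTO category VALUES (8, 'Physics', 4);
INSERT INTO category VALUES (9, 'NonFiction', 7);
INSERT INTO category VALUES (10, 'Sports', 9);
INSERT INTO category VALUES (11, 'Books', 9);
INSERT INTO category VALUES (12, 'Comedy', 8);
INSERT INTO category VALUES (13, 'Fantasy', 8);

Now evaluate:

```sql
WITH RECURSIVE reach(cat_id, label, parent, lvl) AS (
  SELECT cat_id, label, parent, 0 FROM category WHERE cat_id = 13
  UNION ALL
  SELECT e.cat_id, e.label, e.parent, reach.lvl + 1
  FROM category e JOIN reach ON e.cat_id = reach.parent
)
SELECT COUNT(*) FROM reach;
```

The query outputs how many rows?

Base: cat_id=13 (Fantasy), parent=8, lvl 0.
Iteration 1: join on cat_id=8 -> Physics (id 8, parent=4, lvl 1).
Iteration 2: join on cat_id=4 -> Fiction (id 4, parent=3, lvl 2).
Iteration 3: join on cat_id=3 -> Biology (id 3, parent=1, lvl 3).
Iteration 4: join on cat_id=1 -> Card (id 1, parent=NULL, lvl 4).
Iteration 5: parent is NULL; no match; recursion stops.
Total rows emitted: 5.

5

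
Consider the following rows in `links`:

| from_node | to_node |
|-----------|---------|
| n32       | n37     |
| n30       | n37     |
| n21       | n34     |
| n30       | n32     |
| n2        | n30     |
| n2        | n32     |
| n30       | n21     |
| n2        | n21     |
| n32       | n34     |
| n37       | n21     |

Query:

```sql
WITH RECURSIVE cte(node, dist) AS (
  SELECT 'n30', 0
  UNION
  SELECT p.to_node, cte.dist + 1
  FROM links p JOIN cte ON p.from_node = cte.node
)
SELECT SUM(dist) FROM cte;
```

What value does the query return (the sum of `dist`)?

Base: (n30, dist=0).
Iteration 1: edges from {n30} -> (n21, dist=1), (n32, dist=1), (n37, dist=1).
Iteration 2: edges from {n21,n32,n37} -> (n21, dist=2), (n34, dist=2), (n37, dist=2). [UNION drops 1 duplicate row(s)]
Iteration 3: edges from {n21,n34,n37} -> (n21, dist=3), (n34, dist=3).
Iteration 4: edges from {n21,n34} -> (n34, dist=4).
Iteration 5: no outgoing edges from {n34}; recursion stops.
SUM(dist) = 0 + 1 + 1 + 1 + 2 + 2 + 2 + 3 + 3 + 4 = 19.

19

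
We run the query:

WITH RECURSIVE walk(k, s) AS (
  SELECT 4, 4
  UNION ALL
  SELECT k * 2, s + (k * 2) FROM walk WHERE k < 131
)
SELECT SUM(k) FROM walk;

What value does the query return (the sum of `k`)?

Base: k=4, s=4.
Iteration 1: 4 < 131 holds -> k = 4 * 2 = 8, s = 4 + 8 = 12.
Iteration 2: 8 < 131 holds -> k = 8 * 2 = 16, s = 12 + 16 = 28.
Iteration 3: 16 < 131 holds -> k = 16 * 2 = 32, s = 28 + 32 = 60.
Iteration 4: 32 < 131 holds -> k = 32 * 2 = 64, s = 60 + 64 = 124.
Iteration 5: 64 < 131 holds -> k = 64 * 2 = 128, s = 124 + 128 = 252.
Iteration 6: 128 < 131 holds -> k = 128 * 2 = 256, s = 252 + 256 = 508.
Iteration 7: 256 < 131 fails; recursion stops.
SUM(k) = 4 + 8 + 16 + 32 + 64 + 128 + 256 = 508.

508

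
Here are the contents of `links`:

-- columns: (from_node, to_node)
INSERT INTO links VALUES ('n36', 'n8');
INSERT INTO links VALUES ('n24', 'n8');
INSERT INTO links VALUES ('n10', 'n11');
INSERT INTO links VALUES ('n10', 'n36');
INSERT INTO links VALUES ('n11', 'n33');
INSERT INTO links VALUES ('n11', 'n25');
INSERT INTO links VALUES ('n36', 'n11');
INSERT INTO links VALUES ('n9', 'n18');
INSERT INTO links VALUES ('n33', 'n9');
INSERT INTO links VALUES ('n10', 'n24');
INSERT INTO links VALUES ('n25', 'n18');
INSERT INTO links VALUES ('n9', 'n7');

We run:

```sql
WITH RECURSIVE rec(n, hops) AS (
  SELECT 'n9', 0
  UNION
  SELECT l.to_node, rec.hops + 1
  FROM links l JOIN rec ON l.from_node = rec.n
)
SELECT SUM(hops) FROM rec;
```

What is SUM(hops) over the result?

2

Base: (n9, hops=0).
Iteration 1: edges from {n9} -> (n18, hops=1), (n7, hops=1).
Iteration 2: no outgoing edges from {n18,n7}; recursion stops.
SUM(hops) = 0 + 1 + 1 = 2.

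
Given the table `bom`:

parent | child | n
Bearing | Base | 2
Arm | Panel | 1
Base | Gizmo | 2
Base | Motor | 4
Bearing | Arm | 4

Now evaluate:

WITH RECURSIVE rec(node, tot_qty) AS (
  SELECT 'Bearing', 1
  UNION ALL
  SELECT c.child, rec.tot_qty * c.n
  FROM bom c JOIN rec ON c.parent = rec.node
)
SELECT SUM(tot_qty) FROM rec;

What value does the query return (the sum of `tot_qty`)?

Base: (Bearing, tot_qty=1).
Iteration 1: components of {Bearing} -> Arm = 1*4 = 4, Base = 1*2 = 2.
Iteration 2: components of {Arm,Base} -> Gizmo = 2*2 = 4, Motor = 2*4 = 8, Panel = 4*1 = 4.
Iteration 3: no further components; recursion stops.
SUM(tot_qty) = 1 + 2 + 4 + 4 + 8 + 4 = 23.

23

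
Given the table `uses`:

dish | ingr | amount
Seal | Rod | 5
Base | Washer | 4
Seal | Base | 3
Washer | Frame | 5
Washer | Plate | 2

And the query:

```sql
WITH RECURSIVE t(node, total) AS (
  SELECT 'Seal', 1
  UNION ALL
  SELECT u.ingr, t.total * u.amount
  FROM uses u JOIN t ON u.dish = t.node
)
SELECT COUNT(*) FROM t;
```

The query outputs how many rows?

Base: (Seal, total=1).
Iteration 1: components of {Seal} -> Base = 1*3 = 3, Rod = 1*5 = 5.
Iteration 2: components of {Base,Rod} -> Washer = 3*4 = 12.
Iteration 3: components of {Washer} -> Frame = 12*5 = 60, Plate = 12*2 = 24.
Iteration 4: no further components; recursion stops.
Total rows emitted: 6.

6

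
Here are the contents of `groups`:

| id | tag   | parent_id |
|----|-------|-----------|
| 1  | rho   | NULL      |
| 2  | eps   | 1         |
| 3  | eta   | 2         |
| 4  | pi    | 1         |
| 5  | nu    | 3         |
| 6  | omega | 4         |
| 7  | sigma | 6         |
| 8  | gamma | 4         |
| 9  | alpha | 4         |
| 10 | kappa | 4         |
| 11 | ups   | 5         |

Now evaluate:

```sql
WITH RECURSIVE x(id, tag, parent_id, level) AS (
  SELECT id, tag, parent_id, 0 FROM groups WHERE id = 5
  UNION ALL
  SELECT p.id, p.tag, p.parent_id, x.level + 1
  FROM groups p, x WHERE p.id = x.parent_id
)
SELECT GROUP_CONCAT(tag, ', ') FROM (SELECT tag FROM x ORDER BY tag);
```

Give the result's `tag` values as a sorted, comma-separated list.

Base: id=5 (nu), parent_id=3, level 0.
Iteration 1: join on id=3 -> eta (id 3, parent_id=2, level 1).
Iteration 2: join on id=2 -> eps (id 2, parent_id=1, level 2).
Iteration 3: join on id=1 -> rho (id 1, parent_id=NULL, level 3).
Iteration 4: parent_id is NULL; no match; recursion stops.

eps, eta, nu, rho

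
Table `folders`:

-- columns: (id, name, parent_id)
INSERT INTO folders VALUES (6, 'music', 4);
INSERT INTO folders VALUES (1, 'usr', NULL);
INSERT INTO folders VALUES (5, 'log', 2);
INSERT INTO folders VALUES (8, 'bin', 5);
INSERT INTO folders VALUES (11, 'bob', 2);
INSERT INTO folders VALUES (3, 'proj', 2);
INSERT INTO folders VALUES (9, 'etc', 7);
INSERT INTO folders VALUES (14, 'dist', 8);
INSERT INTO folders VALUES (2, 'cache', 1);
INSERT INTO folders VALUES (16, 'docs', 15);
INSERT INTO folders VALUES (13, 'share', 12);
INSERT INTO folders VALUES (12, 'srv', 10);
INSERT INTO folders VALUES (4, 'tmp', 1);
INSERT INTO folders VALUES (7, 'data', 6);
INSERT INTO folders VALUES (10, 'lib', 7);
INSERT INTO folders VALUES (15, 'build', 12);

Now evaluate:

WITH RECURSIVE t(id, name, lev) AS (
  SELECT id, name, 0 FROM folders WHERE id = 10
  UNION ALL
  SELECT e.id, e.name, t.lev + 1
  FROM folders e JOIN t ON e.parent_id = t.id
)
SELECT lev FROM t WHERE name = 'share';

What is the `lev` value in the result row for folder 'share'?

2

Base: id=10 (lib) at lev 0.
Iteration 1: rows with parent_id in {10} -> srv (id 12, lev 1).
Iteration 2: rows with parent_id in {12} -> share (id 13, lev 2), build (id 15, lev 2).
Iteration 3: rows with parent_id in {13,15} -> docs (id 16, lev 3).
Iteration 4: no rows with parent_id in {16}; recursion stops.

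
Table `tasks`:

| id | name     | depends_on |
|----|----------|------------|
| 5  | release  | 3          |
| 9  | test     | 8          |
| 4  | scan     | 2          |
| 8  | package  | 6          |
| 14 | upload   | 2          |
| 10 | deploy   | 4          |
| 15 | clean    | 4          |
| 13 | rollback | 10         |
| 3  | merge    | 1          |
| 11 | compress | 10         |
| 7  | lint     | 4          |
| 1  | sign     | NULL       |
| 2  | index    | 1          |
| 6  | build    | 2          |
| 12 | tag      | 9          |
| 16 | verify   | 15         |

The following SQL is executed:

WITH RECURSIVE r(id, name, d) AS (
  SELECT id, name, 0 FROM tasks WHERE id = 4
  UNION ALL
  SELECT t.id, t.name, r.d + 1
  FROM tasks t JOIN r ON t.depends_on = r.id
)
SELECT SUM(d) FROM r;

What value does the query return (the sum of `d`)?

9

Base: id=4 (scan) at d 0.
Iteration 1: rows with depends_on in {4} -> lint (id 7, d 1), deploy (id 10, d 1), clean (id 15, d 1).
Iteration 2: rows with depends_on in {7,10,15} -> compress (id 11, d 2), rollback (id 13, d 2), verify (id 16, d 2).
Iteration 3: no rows with depends_on in {11,13,16}; recursion stops.
SUM(d) = 0 + 1 + 1 + 1 + 2 + 2 + 2 = 9.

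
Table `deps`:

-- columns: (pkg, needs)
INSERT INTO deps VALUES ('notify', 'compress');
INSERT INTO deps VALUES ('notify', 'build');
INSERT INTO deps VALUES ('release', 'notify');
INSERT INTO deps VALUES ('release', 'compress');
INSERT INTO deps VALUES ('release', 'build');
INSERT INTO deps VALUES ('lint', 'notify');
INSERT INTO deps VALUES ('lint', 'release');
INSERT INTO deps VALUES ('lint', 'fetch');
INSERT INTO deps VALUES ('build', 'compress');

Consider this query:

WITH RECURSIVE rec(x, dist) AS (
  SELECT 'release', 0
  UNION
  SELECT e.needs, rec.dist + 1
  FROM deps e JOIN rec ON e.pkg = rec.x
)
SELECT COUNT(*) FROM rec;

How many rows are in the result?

Base: (release, dist=0).
Iteration 1: edges from {release} -> (build, dist=1), (compress, dist=1), (notify, dist=1).
Iteration 2: edges from {build,compress,notify} -> (build, dist=2), (compress, dist=2). [UNION drops 1 duplicate row(s)]
Iteration 3: edges from {build,compress} -> (compress, dist=3).
Iteration 4: no outgoing edges from {compress}; recursion stops.
Total rows emitted: 7.

7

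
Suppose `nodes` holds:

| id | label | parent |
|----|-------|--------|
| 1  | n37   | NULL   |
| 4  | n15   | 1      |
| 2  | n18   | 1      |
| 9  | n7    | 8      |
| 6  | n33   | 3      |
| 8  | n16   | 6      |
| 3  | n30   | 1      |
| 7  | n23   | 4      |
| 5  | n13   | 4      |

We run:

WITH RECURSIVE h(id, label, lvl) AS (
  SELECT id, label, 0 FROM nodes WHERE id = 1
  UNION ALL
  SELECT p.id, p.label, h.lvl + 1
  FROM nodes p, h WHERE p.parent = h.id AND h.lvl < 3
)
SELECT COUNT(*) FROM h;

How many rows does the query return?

Base: id=1 (n37) at lvl 0.
Iteration 1: rows with parent in {1} -> n18 (id 2, lvl 1), n30 (id 3, lvl 1), n15 (id 4, lvl 1).
Iteration 2: rows with parent in {2,3,4} -> n13 (id 5, lvl 2), n33 (id 6, lvl 2), n23 (id 7, lvl 2).
Iteration 3: rows with parent in {5,6,7} -> n16 (id 8, lvl 3).
Iteration 4: lvl < 3 fails for all current rows; recursion stops.
Total rows emitted: 8.

8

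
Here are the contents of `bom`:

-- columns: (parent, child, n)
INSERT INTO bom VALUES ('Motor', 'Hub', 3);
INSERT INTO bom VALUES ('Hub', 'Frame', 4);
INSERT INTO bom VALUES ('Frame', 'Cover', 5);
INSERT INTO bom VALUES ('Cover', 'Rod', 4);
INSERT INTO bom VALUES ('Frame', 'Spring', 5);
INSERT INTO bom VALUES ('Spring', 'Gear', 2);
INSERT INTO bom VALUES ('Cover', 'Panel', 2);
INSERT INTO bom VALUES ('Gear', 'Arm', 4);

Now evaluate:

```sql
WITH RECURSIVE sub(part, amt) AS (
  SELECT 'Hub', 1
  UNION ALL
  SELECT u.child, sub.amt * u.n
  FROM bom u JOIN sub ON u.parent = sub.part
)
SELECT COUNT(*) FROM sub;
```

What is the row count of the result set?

Base: (Hub, amt=1).
Iteration 1: components of {Hub} -> Frame = 1*4 = 4.
Iteration 2: components of {Frame} -> Cover = 4*5 = 20, Spring = 4*5 = 20.
Iteration 3: components of {Cover,Spring} -> Gear = 20*2 = 40, Panel = 20*2 = 40, Rod = 20*4 = 80.
Iteration 4: components of {Gear,Panel,Rod} -> Arm = 40*4 = 160.
Iteration 5: no further components; recursion stops.
Total rows emitted: 8.

8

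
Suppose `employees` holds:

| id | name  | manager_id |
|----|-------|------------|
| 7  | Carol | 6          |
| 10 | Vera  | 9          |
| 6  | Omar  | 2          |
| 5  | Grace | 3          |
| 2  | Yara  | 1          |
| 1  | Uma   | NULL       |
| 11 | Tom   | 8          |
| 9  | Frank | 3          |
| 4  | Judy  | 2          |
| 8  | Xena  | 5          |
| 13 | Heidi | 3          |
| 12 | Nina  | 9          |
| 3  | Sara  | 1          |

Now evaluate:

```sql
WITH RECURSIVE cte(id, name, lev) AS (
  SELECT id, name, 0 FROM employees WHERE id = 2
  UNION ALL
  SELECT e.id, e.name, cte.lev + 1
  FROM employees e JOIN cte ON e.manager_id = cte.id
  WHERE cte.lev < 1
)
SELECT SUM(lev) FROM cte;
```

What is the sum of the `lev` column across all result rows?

2

Base: id=2 (Yara) at lev 0.
Iteration 1: rows with manager_id in {2} -> Judy (id 4, lev 1), Omar (id 6, lev 1).
Iteration 2: lev < 1 fails for all current rows; recursion stops.
SUM(lev) = 0 + 1 + 1 = 2.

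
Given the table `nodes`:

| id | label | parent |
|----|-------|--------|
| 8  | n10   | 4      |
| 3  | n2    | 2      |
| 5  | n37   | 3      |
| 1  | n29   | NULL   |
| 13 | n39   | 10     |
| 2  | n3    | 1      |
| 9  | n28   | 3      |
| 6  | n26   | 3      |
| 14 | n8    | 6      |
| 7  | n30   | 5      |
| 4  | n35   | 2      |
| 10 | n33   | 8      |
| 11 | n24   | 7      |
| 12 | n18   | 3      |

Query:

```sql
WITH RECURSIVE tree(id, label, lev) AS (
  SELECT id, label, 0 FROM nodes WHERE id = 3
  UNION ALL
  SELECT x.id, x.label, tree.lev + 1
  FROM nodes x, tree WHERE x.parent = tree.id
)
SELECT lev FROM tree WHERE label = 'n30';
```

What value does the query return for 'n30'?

Base: id=3 (n2) at lev 0.
Iteration 1: rows with parent in {3} -> n37 (id 5, lev 1), n26 (id 6, lev 1), n28 (id 9, lev 1), n18 (id 12, lev 1).
Iteration 2: rows with parent in {5,6,9,12} -> n30 (id 7, lev 2), n8 (id 14, lev 2).
Iteration 3: rows with parent in {7,14} -> n24 (id 11, lev 3).
Iteration 4: no rows with parent in {11}; recursion stops.

2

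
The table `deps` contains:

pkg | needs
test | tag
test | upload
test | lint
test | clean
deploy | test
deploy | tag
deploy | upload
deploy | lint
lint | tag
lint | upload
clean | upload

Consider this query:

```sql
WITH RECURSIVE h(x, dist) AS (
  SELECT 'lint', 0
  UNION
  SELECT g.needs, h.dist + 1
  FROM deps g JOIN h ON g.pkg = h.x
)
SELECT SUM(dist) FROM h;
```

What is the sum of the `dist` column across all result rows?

Base: (lint, dist=0).
Iteration 1: edges from {lint} -> (tag, dist=1), (upload, dist=1).
Iteration 2: no outgoing edges from {tag,upload}; recursion stops.
SUM(dist) = 0 + 1 + 1 = 2.

2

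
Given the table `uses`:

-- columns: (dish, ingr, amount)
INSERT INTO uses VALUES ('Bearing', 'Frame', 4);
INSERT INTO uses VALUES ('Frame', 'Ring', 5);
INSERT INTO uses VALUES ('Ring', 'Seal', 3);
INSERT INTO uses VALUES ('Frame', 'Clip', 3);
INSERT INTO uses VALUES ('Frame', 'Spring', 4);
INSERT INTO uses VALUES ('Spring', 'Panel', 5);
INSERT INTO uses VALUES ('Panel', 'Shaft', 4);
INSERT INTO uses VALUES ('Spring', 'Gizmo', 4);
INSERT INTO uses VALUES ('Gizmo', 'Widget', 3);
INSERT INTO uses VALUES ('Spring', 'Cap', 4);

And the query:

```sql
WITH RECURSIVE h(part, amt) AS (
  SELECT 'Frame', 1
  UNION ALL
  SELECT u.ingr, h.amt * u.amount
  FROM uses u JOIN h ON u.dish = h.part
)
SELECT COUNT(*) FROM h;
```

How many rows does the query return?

Base: (Frame, amt=1).
Iteration 1: components of {Frame} -> Clip = 1*3 = 3, Ring = 1*5 = 5, Spring = 1*4 = 4.
Iteration 2: components of {Clip,Ring,Spring} -> Cap = 4*4 = 16, Gizmo = 4*4 = 16, Panel = 4*5 = 20, Seal = 5*3 = 15.
Iteration 3: components of {Cap,Gizmo,Panel,Seal} -> Shaft = 20*4 = 80, Widget = 16*3 = 48.
Iteration 4: no further components; recursion stops.
Total rows emitted: 10.

10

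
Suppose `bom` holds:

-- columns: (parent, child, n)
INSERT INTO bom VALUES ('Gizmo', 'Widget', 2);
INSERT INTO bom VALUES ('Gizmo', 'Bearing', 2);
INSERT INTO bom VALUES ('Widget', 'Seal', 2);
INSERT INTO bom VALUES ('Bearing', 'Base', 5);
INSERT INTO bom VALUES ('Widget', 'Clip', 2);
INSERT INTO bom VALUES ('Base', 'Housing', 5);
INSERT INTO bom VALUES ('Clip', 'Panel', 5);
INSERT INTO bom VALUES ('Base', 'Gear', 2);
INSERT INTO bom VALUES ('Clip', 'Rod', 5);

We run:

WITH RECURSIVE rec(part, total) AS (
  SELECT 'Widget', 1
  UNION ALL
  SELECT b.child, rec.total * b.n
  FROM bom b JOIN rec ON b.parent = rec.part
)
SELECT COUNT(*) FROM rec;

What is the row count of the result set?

5

Base: (Widget, total=1).
Iteration 1: components of {Widget} -> Clip = 1*2 = 2, Seal = 1*2 = 2.
Iteration 2: components of {Clip,Seal} -> Panel = 2*5 = 10, Rod = 2*5 = 10.
Iteration 3: no further components; recursion stops.
Total rows emitted: 5.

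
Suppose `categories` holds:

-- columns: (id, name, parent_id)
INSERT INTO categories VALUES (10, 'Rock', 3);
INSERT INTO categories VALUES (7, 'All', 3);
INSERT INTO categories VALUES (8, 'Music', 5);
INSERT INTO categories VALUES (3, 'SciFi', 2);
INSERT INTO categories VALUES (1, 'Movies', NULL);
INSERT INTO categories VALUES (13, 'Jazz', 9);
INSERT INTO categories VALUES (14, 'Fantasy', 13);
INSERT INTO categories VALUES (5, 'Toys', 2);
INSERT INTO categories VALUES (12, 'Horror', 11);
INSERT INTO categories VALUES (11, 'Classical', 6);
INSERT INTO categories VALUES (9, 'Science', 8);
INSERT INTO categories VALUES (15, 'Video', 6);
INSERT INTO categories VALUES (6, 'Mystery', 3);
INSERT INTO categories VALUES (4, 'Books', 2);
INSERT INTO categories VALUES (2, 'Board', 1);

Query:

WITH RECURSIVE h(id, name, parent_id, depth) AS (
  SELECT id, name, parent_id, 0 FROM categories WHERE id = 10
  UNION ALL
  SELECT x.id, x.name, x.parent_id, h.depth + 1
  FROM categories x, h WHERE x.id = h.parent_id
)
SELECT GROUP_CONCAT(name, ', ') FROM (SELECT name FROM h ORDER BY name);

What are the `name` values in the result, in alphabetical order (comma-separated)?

Board, Movies, Rock, SciFi

Base: id=10 (Rock), parent_id=3, depth 0.
Iteration 1: join on id=3 -> SciFi (id 3, parent_id=2, depth 1).
Iteration 2: join on id=2 -> Board (id 2, parent_id=1, depth 2).
Iteration 3: join on id=1 -> Movies (id 1, parent_id=NULL, depth 3).
Iteration 4: parent_id is NULL; no match; recursion stops.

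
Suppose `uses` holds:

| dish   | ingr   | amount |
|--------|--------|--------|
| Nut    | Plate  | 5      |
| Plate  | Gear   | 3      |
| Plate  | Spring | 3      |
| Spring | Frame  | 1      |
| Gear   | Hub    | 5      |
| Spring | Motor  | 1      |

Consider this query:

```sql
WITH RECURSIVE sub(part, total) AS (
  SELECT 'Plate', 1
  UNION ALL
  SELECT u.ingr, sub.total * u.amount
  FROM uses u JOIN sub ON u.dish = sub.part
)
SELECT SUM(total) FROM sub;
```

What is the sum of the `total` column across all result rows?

28

Base: (Plate, total=1).
Iteration 1: components of {Plate} -> Gear = 1*3 = 3, Spring = 1*3 = 3.
Iteration 2: components of {Gear,Spring} -> Frame = 3*1 = 3, Hub = 3*5 = 15, Motor = 3*1 = 3.
Iteration 3: no further components; recursion stops.
SUM(total) = 1 + 3 + 3 + 15 + 3 + 3 = 28.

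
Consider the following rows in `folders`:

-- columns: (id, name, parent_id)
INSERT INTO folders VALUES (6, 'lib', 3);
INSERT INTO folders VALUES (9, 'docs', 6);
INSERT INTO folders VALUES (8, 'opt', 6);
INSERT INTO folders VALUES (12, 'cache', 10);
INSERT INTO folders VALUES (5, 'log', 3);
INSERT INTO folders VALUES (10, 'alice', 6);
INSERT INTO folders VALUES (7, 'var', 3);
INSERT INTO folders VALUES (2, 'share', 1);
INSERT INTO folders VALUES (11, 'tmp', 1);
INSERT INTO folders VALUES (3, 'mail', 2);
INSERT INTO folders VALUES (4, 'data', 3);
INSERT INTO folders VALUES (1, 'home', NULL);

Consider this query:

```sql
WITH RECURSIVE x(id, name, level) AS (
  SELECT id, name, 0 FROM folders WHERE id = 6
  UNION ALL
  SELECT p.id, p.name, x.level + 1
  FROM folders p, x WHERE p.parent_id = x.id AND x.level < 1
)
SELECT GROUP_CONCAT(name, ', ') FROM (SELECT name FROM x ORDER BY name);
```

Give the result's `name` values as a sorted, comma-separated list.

Base: id=6 (lib) at level 0.
Iteration 1: rows with parent_id in {6} -> opt (id 8, level 1), docs (id 9, level 1), alice (id 10, level 1).
Iteration 2: level < 1 fails for all current rows; recursion stops.

alice, docs, lib, opt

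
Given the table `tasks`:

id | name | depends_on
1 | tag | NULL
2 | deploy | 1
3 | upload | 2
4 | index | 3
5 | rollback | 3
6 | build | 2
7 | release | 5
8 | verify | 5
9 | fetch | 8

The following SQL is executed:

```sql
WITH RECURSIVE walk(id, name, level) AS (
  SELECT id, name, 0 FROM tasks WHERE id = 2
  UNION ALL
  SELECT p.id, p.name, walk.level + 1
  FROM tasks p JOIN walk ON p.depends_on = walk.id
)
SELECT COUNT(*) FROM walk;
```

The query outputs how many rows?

Base: id=2 (deploy) at level 0.
Iteration 1: rows with depends_on in {2} -> upload (id 3, level 1), build (id 6, level 1).
Iteration 2: rows with depends_on in {3,6} -> index (id 4, level 2), rollback (id 5, level 2).
Iteration 3: rows with depends_on in {4,5} -> release (id 7, level 3), verify (id 8, level 3).
Iteration 4: rows with depends_on in {7,8} -> fetch (id 9, level 4).
Iteration 5: no rows with depends_on in {9}; recursion stops.
Total rows emitted: 8.

8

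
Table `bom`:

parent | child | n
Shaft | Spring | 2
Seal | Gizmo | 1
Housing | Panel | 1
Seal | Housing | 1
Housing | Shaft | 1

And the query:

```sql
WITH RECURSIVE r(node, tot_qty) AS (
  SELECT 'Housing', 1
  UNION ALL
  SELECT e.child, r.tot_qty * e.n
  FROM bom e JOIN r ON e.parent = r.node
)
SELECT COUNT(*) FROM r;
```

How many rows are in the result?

Base: (Housing, tot_qty=1).
Iteration 1: components of {Housing} -> Panel = 1*1 = 1, Shaft = 1*1 = 1.
Iteration 2: components of {Panel,Shaft} -> Spring = 1*2 = 2.
Iteration 3: no further components; recursion stops.
Total rows emitted: 4.

4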